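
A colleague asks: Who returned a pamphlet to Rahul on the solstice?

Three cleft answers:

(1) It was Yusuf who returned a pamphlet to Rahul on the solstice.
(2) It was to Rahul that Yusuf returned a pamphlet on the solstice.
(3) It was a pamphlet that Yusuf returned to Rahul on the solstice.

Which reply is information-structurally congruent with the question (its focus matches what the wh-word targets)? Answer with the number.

The question word "who" targets the subject (agent).
Option (1) clefts "Yusuf" — that matches what the question asks about.
Option (2) clefts "to Rahul" — the recipient, not what was asked.
Option (3) clefts "a pamphlet" — the direct object, not what was asked.
So the congruent reply is (1).

1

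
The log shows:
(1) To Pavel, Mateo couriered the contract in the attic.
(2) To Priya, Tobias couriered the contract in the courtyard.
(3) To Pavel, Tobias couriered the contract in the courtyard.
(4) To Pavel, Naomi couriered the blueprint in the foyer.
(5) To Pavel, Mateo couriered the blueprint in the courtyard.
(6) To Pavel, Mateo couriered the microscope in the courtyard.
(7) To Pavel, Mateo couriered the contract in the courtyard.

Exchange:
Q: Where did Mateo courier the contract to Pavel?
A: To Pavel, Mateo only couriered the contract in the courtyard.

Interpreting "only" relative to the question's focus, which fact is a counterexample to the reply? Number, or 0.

1

Answering "Where did ...?" puts focus on the setting — here, "in the courtyard".
"Only" then excludes alternative settings while the background — Mateo as agent and the contract as thing and Pavel as recipient — is held fixed.
Fact (1) keeps Mateo as agent and the contract as thing and Pavel as recipient but has setting = in the attic; that refutes the reply.
(Fact (5) would refute a reading with focus on the thing — but that is not what the question asks.)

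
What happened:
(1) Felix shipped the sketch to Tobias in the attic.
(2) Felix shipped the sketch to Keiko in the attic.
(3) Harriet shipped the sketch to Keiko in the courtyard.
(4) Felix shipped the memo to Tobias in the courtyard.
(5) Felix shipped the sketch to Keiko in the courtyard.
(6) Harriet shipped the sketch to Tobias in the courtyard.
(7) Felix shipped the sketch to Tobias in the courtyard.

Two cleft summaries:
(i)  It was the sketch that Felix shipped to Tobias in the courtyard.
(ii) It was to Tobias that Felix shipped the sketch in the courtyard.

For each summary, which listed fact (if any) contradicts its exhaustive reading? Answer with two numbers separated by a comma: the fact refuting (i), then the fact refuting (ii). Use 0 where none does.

(i): focus "the sketch". Looking for Felix as agent and Tobias as recipient and in the courtyard as setting with some other thing — fact (4) has the memo there. Refuted.
(ii): focus "Tobias". Looking for Felix as agent and the sketch as thing and in the courtyard as setting with some other recipient — fact (5) has Keiko there. Refuted.

4, 5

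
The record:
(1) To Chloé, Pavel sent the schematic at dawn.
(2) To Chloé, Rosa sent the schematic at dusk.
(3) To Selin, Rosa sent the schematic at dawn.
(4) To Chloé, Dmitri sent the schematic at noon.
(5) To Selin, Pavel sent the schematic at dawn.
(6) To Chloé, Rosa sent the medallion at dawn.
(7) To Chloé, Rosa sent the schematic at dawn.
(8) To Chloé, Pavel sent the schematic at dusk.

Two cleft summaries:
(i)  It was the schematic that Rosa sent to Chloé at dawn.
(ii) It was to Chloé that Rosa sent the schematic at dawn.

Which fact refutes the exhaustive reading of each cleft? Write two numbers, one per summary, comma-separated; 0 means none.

Summary (i) focuses "the schematic" (the thing); background agent = Rosa, recipient = Chloé, setting = at dawn. Fact (6) matches that background with thing = the medallion — refutes (i).
Summary (ii) focuses "Chloé" (the recipient); background agent = Rosa, thing = the schematic, setting = at dawn. Fact (3) matches that background with recipient = Selin — refutes (ii).

6, 3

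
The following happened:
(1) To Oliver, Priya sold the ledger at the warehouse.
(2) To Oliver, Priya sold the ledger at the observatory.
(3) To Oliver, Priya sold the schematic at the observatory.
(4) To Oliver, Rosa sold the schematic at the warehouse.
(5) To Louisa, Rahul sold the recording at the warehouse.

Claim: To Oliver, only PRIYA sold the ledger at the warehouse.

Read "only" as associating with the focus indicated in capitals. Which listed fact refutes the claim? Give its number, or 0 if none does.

The capitals mark "Priya" as focus. So "only" rules out other agents, with the rest (same thing, recipient, setting (the ledger / Oliver / at the warehouse)) as background.
Every other fact changes something in the background, not just the agent. Nothing refutes the claim.

0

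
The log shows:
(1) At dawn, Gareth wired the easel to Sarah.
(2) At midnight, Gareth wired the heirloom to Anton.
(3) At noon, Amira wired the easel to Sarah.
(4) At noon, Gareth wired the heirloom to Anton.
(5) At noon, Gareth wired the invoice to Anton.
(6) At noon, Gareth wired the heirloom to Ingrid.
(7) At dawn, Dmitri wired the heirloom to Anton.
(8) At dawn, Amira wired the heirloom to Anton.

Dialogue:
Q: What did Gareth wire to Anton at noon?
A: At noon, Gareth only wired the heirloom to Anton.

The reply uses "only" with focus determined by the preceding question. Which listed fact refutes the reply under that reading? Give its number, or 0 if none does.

Answering "What did ...?" puts focus on the thing — here, "the heirloom".
So "only" ranges over things; the rest (agent = Gareth, recipient = Anton, setting = at noon) is presupposed.
Fact (5) shares the background with a different thing (the invoice) — counterexample.
(Fact (2) would refute a reading with focus on the setting — but that is not what the question asks.)

5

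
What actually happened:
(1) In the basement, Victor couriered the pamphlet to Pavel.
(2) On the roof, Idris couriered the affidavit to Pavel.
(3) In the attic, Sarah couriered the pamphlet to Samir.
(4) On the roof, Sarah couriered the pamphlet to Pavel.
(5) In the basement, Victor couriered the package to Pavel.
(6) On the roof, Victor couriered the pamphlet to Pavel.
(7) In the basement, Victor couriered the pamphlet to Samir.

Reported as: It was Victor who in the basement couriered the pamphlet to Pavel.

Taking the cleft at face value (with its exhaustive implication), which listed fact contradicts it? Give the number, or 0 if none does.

0

Focus of the cleft: "Victor" (the agent). Presupposed background: thing = the pamphlet, recipient = Pavel, setting = in the basement.
Exhaustivity: Victor is the only agent satisfying that background.
No listed fact matches the background with a different agent. Exhaustivity holds.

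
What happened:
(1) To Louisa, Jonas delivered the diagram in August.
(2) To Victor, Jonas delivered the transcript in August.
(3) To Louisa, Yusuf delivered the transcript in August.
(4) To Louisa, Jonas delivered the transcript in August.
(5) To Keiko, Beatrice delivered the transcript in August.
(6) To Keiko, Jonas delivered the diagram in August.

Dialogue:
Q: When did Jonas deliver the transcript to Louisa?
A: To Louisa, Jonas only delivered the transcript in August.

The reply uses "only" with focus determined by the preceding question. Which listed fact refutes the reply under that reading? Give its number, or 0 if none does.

0

The question "When did ...?" targets the setting, so in the reply the focus falls on "in August".
"Only" then excludes alternative settings while the background — Jonas as agent and the transcript as thing and Louisa as recipient — is held fixed.
No listed fact shares that background with another setting. Nothing contradicts the reply.
(Fact (2) would refute a reading with focus on the recipient — but that is not what the question asks.)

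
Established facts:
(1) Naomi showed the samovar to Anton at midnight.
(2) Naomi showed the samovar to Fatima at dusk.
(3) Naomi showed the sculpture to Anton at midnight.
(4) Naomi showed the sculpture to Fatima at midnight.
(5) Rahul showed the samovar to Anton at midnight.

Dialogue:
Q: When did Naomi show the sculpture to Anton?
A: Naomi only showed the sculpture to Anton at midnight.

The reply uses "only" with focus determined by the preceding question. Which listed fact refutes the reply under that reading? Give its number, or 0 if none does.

0

Answering "When did ...?" puts focus on the setting — here, "at midnight".
So "only" ranges over settings; the rest (Naomi as agent and the sculpture as thing and Anton as recipient) is presupposed.
No fact keeps Naomi as agent and the sculpture as thing and Anton as recipient while changing the setting; every other fact differs on something backgrounded. The reply stands.
(Fact (1) would refute a reading with focus on the thing — but that is not what the question asks.)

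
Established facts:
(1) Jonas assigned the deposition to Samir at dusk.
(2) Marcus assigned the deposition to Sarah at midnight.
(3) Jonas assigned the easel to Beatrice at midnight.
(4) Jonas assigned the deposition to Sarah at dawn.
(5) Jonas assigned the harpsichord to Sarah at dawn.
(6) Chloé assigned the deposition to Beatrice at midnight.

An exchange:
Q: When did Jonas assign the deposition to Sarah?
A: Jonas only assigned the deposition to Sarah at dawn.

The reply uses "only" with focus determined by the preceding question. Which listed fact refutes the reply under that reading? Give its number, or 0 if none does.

The question "When did ...?" targets the setting, so in the reply the focus falls on "at dawn".
"Only" then excludes alternative settings while the background — agent = Jonas, thing = the deposition, recipient = Sarah — is held fixed.
No listed fact shares that background with another setting. Nothing contradicts the reply.
(Fact (5) would refute a reading with focus on the thing — but that is not what the question asks.)

0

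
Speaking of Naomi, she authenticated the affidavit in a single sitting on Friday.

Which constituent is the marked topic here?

The construction explicitly marks "Naomi" as what the sentence is about — the topic.
The remainder of the clause is the comment (what is said about the topic).

Naomi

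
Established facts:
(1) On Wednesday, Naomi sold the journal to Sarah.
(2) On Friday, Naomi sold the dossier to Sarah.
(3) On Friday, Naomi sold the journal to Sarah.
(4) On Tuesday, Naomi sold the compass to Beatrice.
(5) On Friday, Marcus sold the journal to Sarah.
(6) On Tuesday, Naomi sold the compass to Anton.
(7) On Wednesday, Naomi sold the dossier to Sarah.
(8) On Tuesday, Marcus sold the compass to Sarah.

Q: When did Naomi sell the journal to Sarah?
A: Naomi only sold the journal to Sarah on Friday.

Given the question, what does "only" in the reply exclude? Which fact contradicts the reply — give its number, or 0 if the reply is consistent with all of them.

1

Answering "When did ...?" puts focus on the setting — here, "on Friday".
"Only" then excludes alternative settings while the background — agent = Naomi, thing = the journal, recipient = Sarah — is held fixed.
Fact (1) keeps agent = Naomi, thing = the journal, recipient = Sarah but has setting = on Wednesday; that refutes the reply.
(Fact (2) would refute a reading with focus on the thing — but that is not what the question asks.)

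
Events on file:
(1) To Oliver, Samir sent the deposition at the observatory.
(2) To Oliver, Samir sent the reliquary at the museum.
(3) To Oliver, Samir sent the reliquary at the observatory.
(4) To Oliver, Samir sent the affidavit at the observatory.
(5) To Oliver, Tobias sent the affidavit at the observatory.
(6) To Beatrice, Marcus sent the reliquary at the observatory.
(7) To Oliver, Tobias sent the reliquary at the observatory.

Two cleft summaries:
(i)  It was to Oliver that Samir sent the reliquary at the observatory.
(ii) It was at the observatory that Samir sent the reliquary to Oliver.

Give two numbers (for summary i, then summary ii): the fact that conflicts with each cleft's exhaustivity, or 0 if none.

Summary (i) focuses "Oliver" (the recipient); background Samir as agent and the reliquary as thing and at the observatory as setting. No fact matches that background with a different recipient, so 0.
Summary (ii) focuses "at the observatory" (the setting); background Samir as agent and the reliquary as thing and Oliver as recipient. Fact (2) matches that background with setting = at the museum — refutes (ii).

0, 2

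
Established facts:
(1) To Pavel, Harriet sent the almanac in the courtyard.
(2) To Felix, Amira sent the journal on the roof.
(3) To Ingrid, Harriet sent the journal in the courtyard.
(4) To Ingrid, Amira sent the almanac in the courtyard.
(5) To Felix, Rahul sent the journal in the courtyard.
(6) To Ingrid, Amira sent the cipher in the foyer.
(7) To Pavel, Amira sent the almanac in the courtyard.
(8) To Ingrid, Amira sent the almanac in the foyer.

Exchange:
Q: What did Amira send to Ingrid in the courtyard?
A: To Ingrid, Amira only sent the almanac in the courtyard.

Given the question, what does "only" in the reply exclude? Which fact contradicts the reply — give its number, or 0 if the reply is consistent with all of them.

The question "What did ...?" targets the thing, so in the reply the focus falls on "the almanac".
So "only" ranges over things; the rest (agent = Amira, recipient = Ingrid, setting = in the courtyard) is presupposed.
No listed fact shares that background with another thing. Nothing contradicts the reply.
(Fact (7) would refute a reading with focus on the recipient — but that is not what the question asks.)

0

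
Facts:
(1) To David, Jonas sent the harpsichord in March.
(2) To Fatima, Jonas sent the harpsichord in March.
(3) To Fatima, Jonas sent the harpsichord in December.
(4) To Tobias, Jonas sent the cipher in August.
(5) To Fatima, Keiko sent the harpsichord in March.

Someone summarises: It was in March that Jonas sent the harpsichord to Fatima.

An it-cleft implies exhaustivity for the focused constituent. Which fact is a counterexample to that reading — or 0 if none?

The cleft puts "in March" in focus and presupposes the open proposition with agent = Jonas, thing = the harpsichord, recipient = Fatima.
Exhaustivity: in March is the only setting satisfying that background.
But fact (3) also has agent = Jonas, thing = the harpsichord, recipient = Fatima, with setting = in December — so the exhaustive reading fails.

3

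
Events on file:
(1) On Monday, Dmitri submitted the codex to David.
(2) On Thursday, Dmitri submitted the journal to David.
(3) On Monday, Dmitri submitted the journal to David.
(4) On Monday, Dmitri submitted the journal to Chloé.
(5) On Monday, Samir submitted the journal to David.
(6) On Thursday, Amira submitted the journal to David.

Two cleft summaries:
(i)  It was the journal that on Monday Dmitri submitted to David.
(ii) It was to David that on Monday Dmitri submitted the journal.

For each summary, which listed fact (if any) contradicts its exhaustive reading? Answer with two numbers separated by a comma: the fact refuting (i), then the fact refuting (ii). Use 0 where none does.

(i): focus "the journal". Looking for Dmitri as agent and David as recipient and on Monday as setting with some other thing — fact (1) has the codex there. Refuted.
(ii): focus "David". Looking for Dmitri as agent and the journal as thing and on Monday as setting with some other recipient — fact (4) has Chloé there. Refuted.

1, 4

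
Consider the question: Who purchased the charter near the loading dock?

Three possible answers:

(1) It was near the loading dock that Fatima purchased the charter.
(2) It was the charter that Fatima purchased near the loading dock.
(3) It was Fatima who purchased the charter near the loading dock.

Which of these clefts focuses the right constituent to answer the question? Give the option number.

The question word "who" targets the subject (agent).
Option (1) clefts "near the loading dock" — the location, not what was asked.
Option (2) clefts "the charter" — the direct object, not what was asked.
Option (3) clefts "Fatima" — that matches what the question asks about.
So the congruent reply is (3).

3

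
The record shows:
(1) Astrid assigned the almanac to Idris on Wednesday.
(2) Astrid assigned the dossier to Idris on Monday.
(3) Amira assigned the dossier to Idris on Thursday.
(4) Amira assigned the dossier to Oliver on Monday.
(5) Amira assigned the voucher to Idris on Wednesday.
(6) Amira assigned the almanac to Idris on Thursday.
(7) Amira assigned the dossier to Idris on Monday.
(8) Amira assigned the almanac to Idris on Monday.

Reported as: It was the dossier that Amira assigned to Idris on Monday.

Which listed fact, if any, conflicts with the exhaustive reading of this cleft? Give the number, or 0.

Focus of the cleft: "the dossier" (the thing). Presupposed background: agent = Amira, recipient = Idris, setting = on Monday.
Exhaustivity: the dossier is the only thing satisfying that background.
But fact (8) also has agent = Amira, recipient = Idris, setting = on Monday, with thing = the almanac — so the exhaustive reading fails.

8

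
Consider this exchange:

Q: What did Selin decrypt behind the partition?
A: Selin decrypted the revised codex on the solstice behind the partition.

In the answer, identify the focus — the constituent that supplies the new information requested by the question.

The wh-word "what" asks about the direct object.
In the answer, "Selin" and "behind the partition" are given — repeated from the question.
"on the solstice" is also new, but it specifies the time, which is not what the question asks about — so it is not the focus.
The constituent filling the direct object gap is "the revised codex"; that is the focus.

the revised codex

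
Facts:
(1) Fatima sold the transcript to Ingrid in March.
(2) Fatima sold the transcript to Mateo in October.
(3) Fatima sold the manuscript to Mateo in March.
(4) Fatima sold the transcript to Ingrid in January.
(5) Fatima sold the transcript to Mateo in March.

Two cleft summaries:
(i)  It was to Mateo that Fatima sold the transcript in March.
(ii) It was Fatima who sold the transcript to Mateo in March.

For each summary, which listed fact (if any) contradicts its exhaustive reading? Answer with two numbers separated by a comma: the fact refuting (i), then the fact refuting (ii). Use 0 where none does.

1, 0

(i): focus "Mateo". Looking for same agent, thing, setting (Fatima / the transcript / in March) with some other recipient — fact (1) has Ingrid there. Refuted.
(ii): focus "Fatima". No fact shares same thing, recipient, setting (the transcript / Mateo / in March) with a different agent. 0.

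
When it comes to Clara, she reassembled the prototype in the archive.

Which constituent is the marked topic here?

Clara

The construction explicitly marks "Clara" as what the sentence is about — the topic.
The remainder of the clause is the comment (what is said about the topic).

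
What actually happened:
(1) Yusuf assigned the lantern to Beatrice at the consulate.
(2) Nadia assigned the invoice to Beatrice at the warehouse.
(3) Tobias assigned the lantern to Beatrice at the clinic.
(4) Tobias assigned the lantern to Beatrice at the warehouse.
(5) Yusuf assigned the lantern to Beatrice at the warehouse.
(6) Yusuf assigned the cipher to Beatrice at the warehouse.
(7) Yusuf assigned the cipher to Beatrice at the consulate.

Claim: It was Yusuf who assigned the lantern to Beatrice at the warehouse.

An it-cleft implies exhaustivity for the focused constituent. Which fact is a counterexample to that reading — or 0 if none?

The cleft puts "Yusuf" in focus and presupposes the open proposition with thing = the lantern, recipient = Beatrice, setting = at the warehouse.
Exhaustivity: Yusuf is the only agent satisfying that background.
Fact (4) shares the background but with agent = Tobias; exhaustivity is violated.

4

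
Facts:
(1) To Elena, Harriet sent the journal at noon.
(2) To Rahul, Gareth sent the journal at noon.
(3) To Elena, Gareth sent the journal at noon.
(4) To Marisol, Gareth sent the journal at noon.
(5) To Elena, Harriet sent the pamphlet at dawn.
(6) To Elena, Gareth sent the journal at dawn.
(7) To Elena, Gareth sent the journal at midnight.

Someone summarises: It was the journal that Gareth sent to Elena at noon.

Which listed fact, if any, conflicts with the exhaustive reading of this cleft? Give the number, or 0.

The cleft puts "the journal" in focus and presupposes the open proposition with Gareth as agent and Elena as recipient and at noon as setting.
The exhaustive reading says no other thing fits that background.
Every other fact differs from the presupposition on some backgrounded slot, so none challenges the exhaustivity.

0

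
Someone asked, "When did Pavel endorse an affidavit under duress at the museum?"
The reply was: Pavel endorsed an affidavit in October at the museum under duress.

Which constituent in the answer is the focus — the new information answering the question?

The wh-word "when" asks about the time.
In the answer, "Pavel", "an affidavit", "at the museum" and "under duress" are given — repeated from the question.
The constituent filling the time gap is "in October"; that is the focus and would carry nuclear stress.

in October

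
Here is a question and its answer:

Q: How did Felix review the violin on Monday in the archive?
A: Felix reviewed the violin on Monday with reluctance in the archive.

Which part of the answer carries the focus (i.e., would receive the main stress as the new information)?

with reluctance

The wh-word "how" asks about the manner.
In the answer, "Felix", "the violin", "in the archive" and "on Monday" are given — repeated from the question.
The constituent filling the manner gap is "with reluctance"; that is the focus and would carry nuclear stress.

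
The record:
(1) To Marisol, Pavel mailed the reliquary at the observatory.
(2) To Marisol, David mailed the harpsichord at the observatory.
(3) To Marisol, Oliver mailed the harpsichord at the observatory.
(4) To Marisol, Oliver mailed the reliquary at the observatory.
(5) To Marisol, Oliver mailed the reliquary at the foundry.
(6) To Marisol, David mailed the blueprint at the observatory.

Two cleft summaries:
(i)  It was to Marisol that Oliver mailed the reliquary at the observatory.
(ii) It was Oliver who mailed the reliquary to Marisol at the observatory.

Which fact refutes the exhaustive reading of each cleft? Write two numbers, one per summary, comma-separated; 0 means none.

(i): focus "Marisol". No fact shares Oliver as agent and the reliquary as thing and at the observatory as setting with a different recipient. 0.
(ii): focus "Oliver". Looking for the reliquary as thing and Marisol as recipient and at the observatory as setting with some other agent — fact (1) has Pavel there. Refuted.

0, 1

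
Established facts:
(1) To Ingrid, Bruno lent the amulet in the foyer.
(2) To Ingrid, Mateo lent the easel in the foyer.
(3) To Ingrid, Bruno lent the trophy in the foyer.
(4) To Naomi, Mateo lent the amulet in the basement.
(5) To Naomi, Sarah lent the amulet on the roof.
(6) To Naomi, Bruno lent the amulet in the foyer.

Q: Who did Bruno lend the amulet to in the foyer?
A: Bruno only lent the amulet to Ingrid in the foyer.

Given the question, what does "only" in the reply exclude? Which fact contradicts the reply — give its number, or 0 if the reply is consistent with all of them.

6

Answering "Who did ... to ...?" puts focus on the recipient — here, "Ingrid".
So "only" ranges over recipients; the rest (Bruno as agent and the amulet as thing and in the foyer as setting) is presupposed.
Fact (6) keeps Bruno as agent and the amulet as thing and in the foyer as setting but has recipient = Naomi; that refutes the reply.
(Fact (3) would refute a reading with focus on the thing — but that is not what the question asks.)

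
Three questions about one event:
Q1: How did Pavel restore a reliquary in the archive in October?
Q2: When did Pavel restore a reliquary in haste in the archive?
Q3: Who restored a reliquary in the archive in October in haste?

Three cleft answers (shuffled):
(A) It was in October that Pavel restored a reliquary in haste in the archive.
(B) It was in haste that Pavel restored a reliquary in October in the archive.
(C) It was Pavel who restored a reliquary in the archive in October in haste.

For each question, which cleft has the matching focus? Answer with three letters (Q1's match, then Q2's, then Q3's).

Q1 asks about the manner; cleft (B) focuses "in haste", which is the manner — so Q1 → B.
Q2 asks about the time; cleft (A) focuses "in October", which is the time — so Q2 → A.
Q3 asks about the subject (agent); cleft (C) focuses "Pavel", which is the subject (agent) — so Q3 → C.
Mapping: Q1→B, Q2→A, Q3→C.

BAC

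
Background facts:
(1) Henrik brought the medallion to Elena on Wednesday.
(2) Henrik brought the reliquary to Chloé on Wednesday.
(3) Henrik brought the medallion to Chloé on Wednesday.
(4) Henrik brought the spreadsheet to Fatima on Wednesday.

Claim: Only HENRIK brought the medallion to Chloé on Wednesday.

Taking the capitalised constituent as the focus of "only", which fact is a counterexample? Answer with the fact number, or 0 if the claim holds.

0

The capitals mark "Henrik" as focus. So "only" rules out other agents, with the rest (the medallion as thing and Chloé as recipient and on Wednesday as setting) as background.
Every other fact changes something in the background, not just the agent. Nothing refutes the claim.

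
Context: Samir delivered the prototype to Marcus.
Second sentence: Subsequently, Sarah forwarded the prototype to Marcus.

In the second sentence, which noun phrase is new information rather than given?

"the prototype" and "Marcus" in the second sentence are given — already mentioned in the context.
"Sarah" has no antecedent in the context; it is discourse-new.

Sarah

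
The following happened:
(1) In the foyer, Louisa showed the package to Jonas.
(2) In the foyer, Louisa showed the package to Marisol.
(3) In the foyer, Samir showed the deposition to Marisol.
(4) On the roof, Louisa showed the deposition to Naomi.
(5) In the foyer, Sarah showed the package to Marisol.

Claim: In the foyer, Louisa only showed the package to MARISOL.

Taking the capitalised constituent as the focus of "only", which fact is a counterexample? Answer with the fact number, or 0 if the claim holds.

1

The capitals mark "Marisol" as focus. So "only" rules out other recipients, with the rest (Louisa as agent and the package as thing and in the foyer as setting) as background.
Fact (1) matches on Louisa as agent and the package as thing and in the foyer as setting, but has recipient = Jonas instead. That refutes the claim.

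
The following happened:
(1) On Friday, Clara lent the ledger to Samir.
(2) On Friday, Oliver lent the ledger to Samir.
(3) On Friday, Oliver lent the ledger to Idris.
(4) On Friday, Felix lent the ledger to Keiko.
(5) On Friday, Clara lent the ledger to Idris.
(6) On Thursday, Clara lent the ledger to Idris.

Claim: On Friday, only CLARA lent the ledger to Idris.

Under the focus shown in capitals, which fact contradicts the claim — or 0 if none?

3

The capitals mark "Clara" as focus. So "only" rules out other agents, with the rest (thing = the ledger, recipient = Idris, setting = on Friday) as background.
Fact (3) shares the background but differs in agent (Oliver) — a counterexample.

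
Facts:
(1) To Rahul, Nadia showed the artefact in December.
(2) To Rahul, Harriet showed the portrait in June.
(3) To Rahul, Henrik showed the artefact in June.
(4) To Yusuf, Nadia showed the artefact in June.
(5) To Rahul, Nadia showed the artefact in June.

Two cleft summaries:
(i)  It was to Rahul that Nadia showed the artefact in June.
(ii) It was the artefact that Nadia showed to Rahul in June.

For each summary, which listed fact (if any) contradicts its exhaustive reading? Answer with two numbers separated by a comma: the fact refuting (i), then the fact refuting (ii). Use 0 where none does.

Summary (i) focuses "Rahul" (the recipient); background same agent, thing, setting (Nadia / the artefact / in June). Fact (4) matches that background with recipient = Yusuf — refutes (i).
Summary (ii) focuses "the artefact" (the thing); background same agent, recipient, setting (Nadia / Rahul / in June). No fact matches that background with a different thing, so 0.

4, 0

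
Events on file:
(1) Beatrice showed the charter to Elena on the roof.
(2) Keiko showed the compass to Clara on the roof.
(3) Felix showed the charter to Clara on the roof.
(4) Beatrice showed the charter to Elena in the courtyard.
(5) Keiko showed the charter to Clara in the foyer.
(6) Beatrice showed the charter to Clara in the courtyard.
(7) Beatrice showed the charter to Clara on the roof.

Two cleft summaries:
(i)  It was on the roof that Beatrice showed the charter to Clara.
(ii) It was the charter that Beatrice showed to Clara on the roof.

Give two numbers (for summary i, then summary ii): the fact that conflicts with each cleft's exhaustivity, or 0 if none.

Summary (i) focuses "on the roof" (the setting); background same agent, thing, recipient (Beatrice / the charter / Clara). Fact (6) matches that background with setting = in the courtyard — refutes (i).
Summary (ii) focuses "the charter" (the thing); background same agent, recipient, setting (Beatrice / Clara / on the roof). No fact matches that background with a different thing, so 0.

6, 0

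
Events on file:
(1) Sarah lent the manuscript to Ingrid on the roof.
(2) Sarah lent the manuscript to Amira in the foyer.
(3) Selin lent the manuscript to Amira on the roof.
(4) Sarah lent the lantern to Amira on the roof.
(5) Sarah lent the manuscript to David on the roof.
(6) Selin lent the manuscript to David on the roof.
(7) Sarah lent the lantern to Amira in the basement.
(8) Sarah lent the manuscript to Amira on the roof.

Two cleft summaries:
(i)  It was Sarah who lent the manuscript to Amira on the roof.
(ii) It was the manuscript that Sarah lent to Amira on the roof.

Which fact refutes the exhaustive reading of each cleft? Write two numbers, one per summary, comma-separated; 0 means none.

3, 4

(i): focus "Sarah". Looking for the manuscript as thing and Amira as recipient and on the roof as setting with some other agent — fact (3) has Selin there. Refuted.
(ii): focus "the manuscript". Looking for Sarah as agent and Amira as recipient and on the roof as setting with some other thing — fact (4) has the lantern there. Refuted.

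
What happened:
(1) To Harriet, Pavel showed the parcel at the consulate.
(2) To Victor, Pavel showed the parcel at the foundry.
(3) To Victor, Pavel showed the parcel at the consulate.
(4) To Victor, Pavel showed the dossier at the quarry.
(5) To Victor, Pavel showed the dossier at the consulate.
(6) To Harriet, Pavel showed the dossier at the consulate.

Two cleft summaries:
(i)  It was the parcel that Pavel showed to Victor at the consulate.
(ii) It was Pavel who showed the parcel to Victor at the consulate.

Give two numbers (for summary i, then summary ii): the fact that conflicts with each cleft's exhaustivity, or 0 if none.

Summary (i) focuses "the parcel" (the thing); background Pavel as agent and Victor as recipient and at the consulate as setting. Fact (5) matches that background with thing = the dossier — refutes (i).
Summary (ii) focuses "Pavel" (the agent); background the parcel as thing and Victor as recipient and at the consulate as setting. No fact matches that background with a different agent, so 0.

5, 0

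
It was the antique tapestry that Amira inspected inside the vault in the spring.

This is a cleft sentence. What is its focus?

the antique tapestry

In an it-cleft "It was X that/who ...", the clefted constituent X is the focus; the that/who-clause expresses the presupposed open proposition.
Here the focus is "the antique tapestry". The backgrounded (presupposed) material includes "Amira", "in the spring" and "inside the vault".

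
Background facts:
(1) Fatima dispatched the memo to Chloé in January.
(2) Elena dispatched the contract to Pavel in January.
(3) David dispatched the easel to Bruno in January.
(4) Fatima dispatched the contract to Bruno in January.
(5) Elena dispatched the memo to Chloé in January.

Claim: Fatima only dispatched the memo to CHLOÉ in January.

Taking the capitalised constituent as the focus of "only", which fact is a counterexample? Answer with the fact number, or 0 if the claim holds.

0

The capitals mark "Chloé" as focus. So "only" rules out other recipients, with the rest (agent = Fatima, thing = the memo, setting = in January) as background.
No fact matches agent = Fatima, thing = the memo, setting = in January with a different recipient — every other fact differs on at least one backgrounded slot. So no fact refutes it.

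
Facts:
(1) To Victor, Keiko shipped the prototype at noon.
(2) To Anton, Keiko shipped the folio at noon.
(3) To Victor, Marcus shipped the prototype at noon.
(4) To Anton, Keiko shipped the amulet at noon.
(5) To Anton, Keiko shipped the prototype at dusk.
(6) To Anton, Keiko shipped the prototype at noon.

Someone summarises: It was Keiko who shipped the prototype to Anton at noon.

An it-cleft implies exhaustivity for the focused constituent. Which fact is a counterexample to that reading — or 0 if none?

The cleft puts "Keiko" in focus and presupposes the open proposition with the prototype as thing and Anton as recipient and at noon as setting.
The exhaustive reading says no other agent fits that background.
Every other fact differs from the presupposition on some backgrounded slot, so none challenges the exhaustivity.

0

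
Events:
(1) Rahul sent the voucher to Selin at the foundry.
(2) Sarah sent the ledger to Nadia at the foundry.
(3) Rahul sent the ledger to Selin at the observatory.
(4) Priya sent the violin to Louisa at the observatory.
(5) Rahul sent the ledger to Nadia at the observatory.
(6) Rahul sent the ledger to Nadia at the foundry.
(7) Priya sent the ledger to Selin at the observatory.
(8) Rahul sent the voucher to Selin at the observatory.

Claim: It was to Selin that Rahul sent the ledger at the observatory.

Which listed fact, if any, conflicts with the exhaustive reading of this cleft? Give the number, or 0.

5

Focus of the cleft: "Selin" (the recipient). Presupposed background: Rahul as agent and the ledger as thing and at the observatory as setting.
Exhaustivity: Selin is the only recipient satisfying that background.
Fact (5) shares the background but with recipient = Nadia; exhaustivity is violated.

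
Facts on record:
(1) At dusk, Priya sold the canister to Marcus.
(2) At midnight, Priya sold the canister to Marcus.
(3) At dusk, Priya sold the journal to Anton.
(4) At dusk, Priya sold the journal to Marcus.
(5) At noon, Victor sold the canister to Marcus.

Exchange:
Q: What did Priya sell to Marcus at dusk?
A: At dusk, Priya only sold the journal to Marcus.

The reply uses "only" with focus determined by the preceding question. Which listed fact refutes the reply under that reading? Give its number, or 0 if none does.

The question "What did ...?" targets the thing, so in the reply the focus falls on "the journal".
So "only" ranges over things; the rest (Priya as agent and Marcus as recipient and at dusk as setting) is presupposed.
Fact (1) shares the background with a different thing (the canister) — counterexample.
(Fact (3) would refute a reading with focus on the recipient — but that is not what the question asks.)

1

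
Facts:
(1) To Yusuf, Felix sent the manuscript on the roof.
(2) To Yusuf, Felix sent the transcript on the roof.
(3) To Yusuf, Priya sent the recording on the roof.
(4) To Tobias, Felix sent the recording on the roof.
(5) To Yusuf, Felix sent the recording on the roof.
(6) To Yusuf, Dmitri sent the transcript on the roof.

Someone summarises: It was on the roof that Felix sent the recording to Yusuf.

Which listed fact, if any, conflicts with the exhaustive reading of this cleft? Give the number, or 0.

The cleft puts "on the roof" in focus and presupposes the open proposition with agent = Felix, thing = the recording, recipient = Yusuf.
Exhaustivity: on the roof is the only setting satisfying that background.
No listed fact matches the background with a different setting. Exhaustivity holds.

0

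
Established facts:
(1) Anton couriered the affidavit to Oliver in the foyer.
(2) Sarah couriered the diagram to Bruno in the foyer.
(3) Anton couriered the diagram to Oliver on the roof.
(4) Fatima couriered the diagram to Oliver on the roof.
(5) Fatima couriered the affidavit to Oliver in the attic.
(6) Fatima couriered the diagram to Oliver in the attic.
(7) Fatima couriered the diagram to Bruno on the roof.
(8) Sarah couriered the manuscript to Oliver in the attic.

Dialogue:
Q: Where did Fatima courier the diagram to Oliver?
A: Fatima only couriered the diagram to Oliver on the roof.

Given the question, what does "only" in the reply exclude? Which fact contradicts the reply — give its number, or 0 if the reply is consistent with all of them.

6

The question "Where did ...?" targets the setting, so in the reply the focus falls on "on the roof".
So "only" ranges over settings; the rest (Fatima as agent and the diagram as thing and Oliver as recipient) is presupposed.
Fact (6) shares the background with a different setting (in the attic) — counterexample.
(Fact (7) would refute a reading with focus on the recipient — but that is not what the question asks.)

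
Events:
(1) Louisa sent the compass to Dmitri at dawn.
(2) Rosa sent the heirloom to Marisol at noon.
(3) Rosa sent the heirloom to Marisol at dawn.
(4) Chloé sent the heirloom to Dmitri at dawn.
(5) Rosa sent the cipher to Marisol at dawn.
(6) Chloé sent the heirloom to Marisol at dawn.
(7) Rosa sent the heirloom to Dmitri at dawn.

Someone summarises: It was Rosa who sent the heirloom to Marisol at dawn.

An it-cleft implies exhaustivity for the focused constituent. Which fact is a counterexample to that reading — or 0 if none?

The cleft puts "Rosa" in focus and presupposes the open proposition with same thing, recipient, setting (the heirloom / Marisol / at dawn).
Exhaustivity: Rosa is the only agent satisfying that background.
Fact (6) shares the background but with agent = Chloé; exhaustivity is violated.

6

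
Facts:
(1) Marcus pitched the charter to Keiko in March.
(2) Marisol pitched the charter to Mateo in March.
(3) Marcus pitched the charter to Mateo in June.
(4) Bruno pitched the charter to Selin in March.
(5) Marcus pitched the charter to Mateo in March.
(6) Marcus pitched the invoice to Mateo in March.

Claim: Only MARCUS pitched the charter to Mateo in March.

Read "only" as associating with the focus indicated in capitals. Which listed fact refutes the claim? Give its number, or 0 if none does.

Focus (in capitals) is "Marcus" — the agent. "Only" excludes alternative agents while holding fixed thing = the charter, recipient = Mateo, setting = in March.
Fact (2) matches on thing = the charter, recipient = Mateo, setting = in March, but has agent = Marisol instead. That refutes the claim.

2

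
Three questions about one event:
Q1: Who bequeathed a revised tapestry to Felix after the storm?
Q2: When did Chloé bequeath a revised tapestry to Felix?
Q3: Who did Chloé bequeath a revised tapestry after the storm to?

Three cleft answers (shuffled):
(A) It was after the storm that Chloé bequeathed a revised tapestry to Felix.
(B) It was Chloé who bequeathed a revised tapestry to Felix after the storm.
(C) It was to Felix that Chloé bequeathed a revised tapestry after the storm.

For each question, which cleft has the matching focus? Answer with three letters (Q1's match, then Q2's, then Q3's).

BAC

Q1 asks about the subject (agent); cleft (B) focuses "Chloé", which is the subject (agent) — so Q1 → B.
Q2 asks about the time; cleft (A) focuses "after the storm", which is the time — so Q2 → A.
Q3 asks about the recipient; cleft (C) focuses "to Felix", which is the recipient — so Q3 → C.
Mapping: Q1→B, Q2→A, Q3→C.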